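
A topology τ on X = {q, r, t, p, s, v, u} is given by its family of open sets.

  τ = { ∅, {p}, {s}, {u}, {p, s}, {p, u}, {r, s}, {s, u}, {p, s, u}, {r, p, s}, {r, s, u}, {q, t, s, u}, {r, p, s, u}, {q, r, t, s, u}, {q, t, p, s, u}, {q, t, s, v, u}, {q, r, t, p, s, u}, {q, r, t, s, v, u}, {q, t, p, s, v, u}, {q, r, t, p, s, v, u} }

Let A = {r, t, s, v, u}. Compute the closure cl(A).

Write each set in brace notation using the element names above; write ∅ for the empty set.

{q, r, t, s, v, u}

X∖A={q, p}, int(X∖A)={p}, hence cl(A)={q, r, t, s, v, u}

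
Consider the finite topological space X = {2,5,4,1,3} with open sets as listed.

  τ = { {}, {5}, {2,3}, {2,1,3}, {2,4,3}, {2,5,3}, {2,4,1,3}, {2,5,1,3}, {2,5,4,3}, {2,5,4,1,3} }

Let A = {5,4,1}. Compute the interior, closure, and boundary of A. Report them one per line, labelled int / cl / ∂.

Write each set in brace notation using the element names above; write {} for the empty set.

interior: largest open inside A is {5} (from {}, {5})
cl via duality: int({2,3}) = {2,3}, so X∖{2,3} = {5,4,1}
cl∖int = {4,1}

int(A) = {5}
cl(A)  = {5,4,1}
∂A     = {4,1}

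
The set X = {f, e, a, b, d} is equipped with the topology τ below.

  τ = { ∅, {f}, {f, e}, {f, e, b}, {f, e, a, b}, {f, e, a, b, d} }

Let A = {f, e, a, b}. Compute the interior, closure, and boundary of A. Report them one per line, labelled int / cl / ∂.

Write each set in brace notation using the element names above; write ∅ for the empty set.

opens ⊆ A: ∅, {f}, {f, e}, {f, e, b}, {f, e, a, b}; union → int = {f, e, a, b}
complement {d}; its interior ∅; cl(A) = X∖∅ = {f, e, a, b, d}
boundary = {f, e, a, b, d} ∖ {f, e, a, b} = {d}

int(A) = {f, e, a, b}
cl(A)  = {f, e, a, b, d}
∂A     = {d}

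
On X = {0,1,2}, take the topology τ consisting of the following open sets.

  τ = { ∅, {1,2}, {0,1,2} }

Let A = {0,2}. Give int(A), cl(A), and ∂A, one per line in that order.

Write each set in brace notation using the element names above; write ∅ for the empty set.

int(A) = ∅
cl(A)  = {0,1,2}
∂A     = {0,1,2}

opens ⊆ A: ∅; union → int = ∅
complement {1}; its interior ∅; cl(A) = X∖∅ = {0,1,2}
boundary = {0,1,2} ∖ ∅ = {0,1,2}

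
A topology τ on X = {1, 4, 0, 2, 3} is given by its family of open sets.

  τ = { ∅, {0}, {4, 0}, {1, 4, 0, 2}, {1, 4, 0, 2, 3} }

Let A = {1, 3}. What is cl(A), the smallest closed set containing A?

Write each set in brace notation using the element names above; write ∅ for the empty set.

cl via duality: int({4, 0, 2}) = {4, 0}, so X∖{4, 0} = {1, 2, 3}

{1, 2, 3}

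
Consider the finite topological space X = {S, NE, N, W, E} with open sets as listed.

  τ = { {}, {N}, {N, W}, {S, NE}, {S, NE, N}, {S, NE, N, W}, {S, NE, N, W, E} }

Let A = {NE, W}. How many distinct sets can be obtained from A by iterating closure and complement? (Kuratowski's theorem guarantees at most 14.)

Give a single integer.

closure: X∖int(X∖A) = X∖{N} = {S, NE, W, E}
Let k=closure and c=complement:
  1. A     = {NE, W}
  2. kA    = {S, NE, W, E}
  3. cA    = {S, N, E}
  4. ckA   = {N}
  5. kcA   = {S, NE, N, W, E}
  6. kckA  = {N, W, E}
  7. ckcA  = {}
  8. ckckA = {S, NE}
  9. kckckA = {S, NE, E}
  10. ckckckA = {N, W}
— saturated at 10

10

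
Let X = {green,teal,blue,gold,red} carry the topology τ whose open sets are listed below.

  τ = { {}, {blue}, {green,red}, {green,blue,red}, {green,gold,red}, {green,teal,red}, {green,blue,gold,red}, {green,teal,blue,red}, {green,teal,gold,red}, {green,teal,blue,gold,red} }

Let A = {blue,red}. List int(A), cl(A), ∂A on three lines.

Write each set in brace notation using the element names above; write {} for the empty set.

interior: largest open inside A is {blue} (from {}, {blue})
cl via duality: int({green,teal,gold}) = {}, so X∖{} = {green,teal,blue,gold,red}
cl∖int = {green,teal,gold,red}

int(A) = {blue}
cl(A)  = {green,teal,blue,gold,red}
∂A     = {green,teal,gold,red}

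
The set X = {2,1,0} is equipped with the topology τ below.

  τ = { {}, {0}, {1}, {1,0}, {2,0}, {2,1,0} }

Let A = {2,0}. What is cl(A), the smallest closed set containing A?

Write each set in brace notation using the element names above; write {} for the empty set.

X∖A={1}, int(X∖A)={1}, hence cl(A)={2,0}

{2,0}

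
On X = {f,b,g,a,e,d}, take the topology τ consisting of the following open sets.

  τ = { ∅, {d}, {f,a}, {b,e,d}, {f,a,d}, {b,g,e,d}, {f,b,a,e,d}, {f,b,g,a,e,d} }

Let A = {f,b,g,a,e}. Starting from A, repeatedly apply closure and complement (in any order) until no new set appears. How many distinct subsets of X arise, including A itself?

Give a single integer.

cl via duality: int({d}) = {d}, so X∖{d} = {f,b,g,a,e}
Write k for closure, c for complement:
  1. A     = {f,b,g,a,e}
  2. cA    = {d}
  3. kcA   = {b,g,e,d}
  4. ckcA  = {f,a}
applying k or c yields no new set

4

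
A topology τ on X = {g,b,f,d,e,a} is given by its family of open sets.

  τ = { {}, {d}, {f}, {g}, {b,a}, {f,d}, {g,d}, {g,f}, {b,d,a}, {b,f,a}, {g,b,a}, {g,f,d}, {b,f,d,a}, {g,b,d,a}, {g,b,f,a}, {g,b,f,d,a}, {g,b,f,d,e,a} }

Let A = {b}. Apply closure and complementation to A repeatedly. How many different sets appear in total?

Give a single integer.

8

closure: X∖int(X∖A) = X∖{g,f,d} = {b,e,a}
Let k=closure and c=complement:
  1. A     = {b}
  2. kA    = {b,e,a}
  3. cA    = {g,f,d,e,a}
  4. ckA   = {g,f,d}
  5. kcA   = {g,b,f,d,e,a}
  6. kckA  = {g,f,d,e}
  7. ckcA  = {}
  8. ckckA = {b,a}
— saturated at 8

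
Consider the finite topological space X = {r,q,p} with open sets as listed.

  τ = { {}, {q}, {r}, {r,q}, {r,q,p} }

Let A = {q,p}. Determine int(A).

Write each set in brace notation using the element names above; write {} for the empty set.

interior: largest open inside A is {q} (from {}, {q})

{q}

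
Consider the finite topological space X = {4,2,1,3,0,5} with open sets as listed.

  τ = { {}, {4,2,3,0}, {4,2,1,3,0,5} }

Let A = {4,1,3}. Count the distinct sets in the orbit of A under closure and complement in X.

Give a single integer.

complement {2,0,5}; its interior {}; cl(A) = X∖{} = {4,2,1,3,0,5}
With k = closure, c = complement:
  1. A     = {4,1,3}
  2. kA    = {4,2,1,3,0,5}
  3. cA    = {2,0,5}
  4. ckA   = {}
k, c of each give nothing new

4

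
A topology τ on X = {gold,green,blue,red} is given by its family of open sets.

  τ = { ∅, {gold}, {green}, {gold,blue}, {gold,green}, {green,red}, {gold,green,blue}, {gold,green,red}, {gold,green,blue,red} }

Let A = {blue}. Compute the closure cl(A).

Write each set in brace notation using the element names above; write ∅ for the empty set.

{blue}

closure: X∖int(X∖A) = X∖{gold,green,red} = {blue}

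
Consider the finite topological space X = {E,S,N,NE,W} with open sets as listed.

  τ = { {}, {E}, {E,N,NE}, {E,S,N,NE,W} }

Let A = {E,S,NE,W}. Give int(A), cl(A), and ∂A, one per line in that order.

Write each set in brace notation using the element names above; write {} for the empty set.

open subsets of A: {}, {E}; so int(A) = {E}
closure: X∖int(X∖A) = X∖{} = {E,S,N,NE,W}
∂A = {E,S,N,NE,W} minus {E} = {S,N,NE,W}

int(A) = {E}
cl(A)  = {E,S,N,NE,W}
∂A     = {S,N,NE,W}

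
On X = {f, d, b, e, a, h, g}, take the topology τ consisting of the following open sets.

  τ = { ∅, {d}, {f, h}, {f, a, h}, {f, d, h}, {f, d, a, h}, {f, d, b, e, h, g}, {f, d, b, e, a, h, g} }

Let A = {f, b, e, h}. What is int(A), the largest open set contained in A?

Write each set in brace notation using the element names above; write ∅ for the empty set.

opens ⊆ A: ∅, {f, h}; union → int = {f, h}

{f, h}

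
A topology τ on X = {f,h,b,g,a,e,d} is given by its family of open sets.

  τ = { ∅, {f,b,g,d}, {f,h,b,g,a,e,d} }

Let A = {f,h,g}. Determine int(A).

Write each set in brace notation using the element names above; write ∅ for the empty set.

open subsets of A: ∅; so int(A) = ∅

∅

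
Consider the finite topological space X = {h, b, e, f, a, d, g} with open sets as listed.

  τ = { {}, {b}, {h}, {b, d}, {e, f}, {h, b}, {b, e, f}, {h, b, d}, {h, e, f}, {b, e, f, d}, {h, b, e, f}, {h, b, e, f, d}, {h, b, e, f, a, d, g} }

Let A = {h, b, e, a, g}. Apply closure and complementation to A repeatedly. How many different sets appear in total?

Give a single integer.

10

cl via duality: int({f, d}) = {}, so X∖{} = {h, b, e, f, a, d, g}
Write k for closure, c for complement:
  1. A     = {h, b, e, a, g}
  2. kA    = {h, b, e, f, a, d, g}
  3. cA    = {f, d}
  4. ckA   = {}
  5. kcA   = {e, f, a, d, g}
  6. ckcA  = {h, b}
  7. kckcA = {h, b, a, d, g}
  8. ckckcA = {e, f}
  9. kckckcA = {e, f, a, g}
  10. ckckckcA = {h, b, d}
applying k or c yields no new set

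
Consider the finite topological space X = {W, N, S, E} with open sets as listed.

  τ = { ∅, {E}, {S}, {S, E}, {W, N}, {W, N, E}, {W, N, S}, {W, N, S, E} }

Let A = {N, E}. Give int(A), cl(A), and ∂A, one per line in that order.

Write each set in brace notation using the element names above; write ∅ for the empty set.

open subsets of A: ∅, {E}; so int(A) = {E}
closure: X∖int(X∖A) = X∖{S} = {W, N, E}
∂A = {W, N, E} minus {E} = {W, N}

int(A) = {E}
cl(A)  = {W, N, E}
∂A     = {W, N}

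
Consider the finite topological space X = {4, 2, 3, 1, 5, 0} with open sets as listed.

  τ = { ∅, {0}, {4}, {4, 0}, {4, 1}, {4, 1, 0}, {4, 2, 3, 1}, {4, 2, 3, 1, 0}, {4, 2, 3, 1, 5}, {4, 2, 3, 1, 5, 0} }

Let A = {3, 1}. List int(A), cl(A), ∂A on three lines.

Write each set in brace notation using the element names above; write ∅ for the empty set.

interior: largest open inside A is ∅ (from ∅)
cl via duality: int({4, 2, 5, 0}) = {4, 0}, so X∖{4, 0} = {2, 3, 1, 5}
cl∖int = {2, 3, 1, 5}

int(A) = ∅
cl(A)  = {2, 3, 1, 5}
∂A     = {2, 3, 1, 5}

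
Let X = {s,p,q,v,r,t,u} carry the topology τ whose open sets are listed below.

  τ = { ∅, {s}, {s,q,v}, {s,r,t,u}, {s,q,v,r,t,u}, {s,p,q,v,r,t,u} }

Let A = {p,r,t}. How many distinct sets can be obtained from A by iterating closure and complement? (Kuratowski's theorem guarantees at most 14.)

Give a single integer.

6

closure: X∖int(X∖A) = X∖{s,q,v} = {p,r,t,u}
Let k=closure and c=complement:
  1. A     = {p,r,t}
  2. kA    = {p,r,t,u}
  3. cA    = {s,q,v,u}
  4. ckA   = {s,q,v}
  5. kcA   = {s,p,q,v,r,t,u}
  6. ckcA  = ∅
— saturated at 6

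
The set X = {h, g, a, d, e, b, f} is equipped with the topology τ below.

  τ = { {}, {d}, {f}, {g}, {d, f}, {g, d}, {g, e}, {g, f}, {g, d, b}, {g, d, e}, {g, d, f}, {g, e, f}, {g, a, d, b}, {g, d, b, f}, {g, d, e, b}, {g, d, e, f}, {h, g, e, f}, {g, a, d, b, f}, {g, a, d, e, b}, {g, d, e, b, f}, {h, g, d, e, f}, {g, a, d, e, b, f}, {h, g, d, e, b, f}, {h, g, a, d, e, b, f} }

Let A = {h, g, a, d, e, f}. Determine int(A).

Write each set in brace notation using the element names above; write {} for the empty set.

U open, U⊆A: {}, {f}, {g}, {d}, {g, e}, {g, d}, {d, f}, {g, f}, {g, d, e}, {g, e, f}, {g, d, f}, {g, d, e, f}, {h, g, e, f}, {h, g, d, e, f}. int(A) = ⋃ = {h, g, d, e, f}

{h, g, d, e, f}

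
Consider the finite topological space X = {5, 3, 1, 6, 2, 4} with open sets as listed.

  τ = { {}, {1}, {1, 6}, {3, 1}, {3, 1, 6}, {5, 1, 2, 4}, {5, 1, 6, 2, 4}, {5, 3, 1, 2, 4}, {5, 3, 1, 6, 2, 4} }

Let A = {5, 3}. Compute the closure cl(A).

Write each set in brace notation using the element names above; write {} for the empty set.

X∖A={1, 6, 2, 4}, int(X∖A)={1, 6}, hence cl(A)={5, 3, 2, 4}

{5, 3, 2, 4}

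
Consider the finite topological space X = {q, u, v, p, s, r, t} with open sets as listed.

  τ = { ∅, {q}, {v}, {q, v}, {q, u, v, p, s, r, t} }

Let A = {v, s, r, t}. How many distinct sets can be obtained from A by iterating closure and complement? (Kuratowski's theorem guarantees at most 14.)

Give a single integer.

X∖A={q, u, p}, int(X∖A)={q}, hence cl(A)={u, v, p, s, r, t}
Orbit (k=closure, c=complement):
  1. A     = {v, s, r, t}
  2. kA    = {u, v, p, s, r, t}
  3. cA    = {q, u, p}
  4. ckA   = {q}
  5. kcA   = {q, u, p, s, r, t}
  6. ckcA  = {v}
(closed under both — stop)

6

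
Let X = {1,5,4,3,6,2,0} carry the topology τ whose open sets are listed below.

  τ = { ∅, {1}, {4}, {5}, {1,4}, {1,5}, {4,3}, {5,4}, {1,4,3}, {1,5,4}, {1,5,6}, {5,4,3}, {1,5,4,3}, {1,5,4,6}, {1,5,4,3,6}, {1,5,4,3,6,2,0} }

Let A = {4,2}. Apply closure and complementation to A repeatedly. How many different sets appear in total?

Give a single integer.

8

cl via duality: int({1,5,3,6,0}) = {1,5,6}, so X∖{1,5,6} = {4,3,2,0}
Write k for closure, c for complement:
  1. A     = {4,2}
  2. kA    = {4,3,2,0}
  3. cA    = {1,5,3,6,0}
  4. ckA   = {1,5,6}
  5. kcA   = {1,5,3,6,2,0}
  6. kckA  = {1,5,6,2,0}
  7. ckcA  = {4}
  8. ckckA = {4,3}
applying k or c yields no new set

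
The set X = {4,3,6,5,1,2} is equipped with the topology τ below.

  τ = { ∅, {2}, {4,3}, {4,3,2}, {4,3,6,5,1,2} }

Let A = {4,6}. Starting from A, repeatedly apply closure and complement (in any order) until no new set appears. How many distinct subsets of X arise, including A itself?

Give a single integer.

8

X∖A={3,5,1,2}, int(X∖A)={2}, hence cl(A)={4,3,6,5,1}
Orbit (k=closure, c=complement):
  1. A     = {4,6}
  2. kA    = {4,3,6,5,1}
  3. cA    = {3,5,1,2}
  4. ckA   = {2}
  5. kcA   = {4,3,6,5,1,2}
  6. kckA  = {6,5,1,2}
  7. ckcA  = ∅
  8. ckckA = {4,3}
(closed under both — stop)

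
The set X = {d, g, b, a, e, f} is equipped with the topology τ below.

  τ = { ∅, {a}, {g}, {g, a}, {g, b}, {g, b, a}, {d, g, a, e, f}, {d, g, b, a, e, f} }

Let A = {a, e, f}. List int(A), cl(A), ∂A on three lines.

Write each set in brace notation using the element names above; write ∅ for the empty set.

U open, U⊆A: ∅, {a}. int(A) = ⋃ = {a}
X∖A={d, g, b}, int(X∖A)={g, b}, hence cl(A)={d, a, e, f}
∂A: remove int from cl → {d, e, f}

int(A) = {a}
cl(A)  = {d, a, e, f}
∂A     = {d, e, f}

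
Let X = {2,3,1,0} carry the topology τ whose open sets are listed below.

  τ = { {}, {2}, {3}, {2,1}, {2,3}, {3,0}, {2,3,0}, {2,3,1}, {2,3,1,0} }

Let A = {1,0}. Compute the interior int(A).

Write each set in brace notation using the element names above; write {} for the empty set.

opens ⊆ A: {}; union → int = {}

{}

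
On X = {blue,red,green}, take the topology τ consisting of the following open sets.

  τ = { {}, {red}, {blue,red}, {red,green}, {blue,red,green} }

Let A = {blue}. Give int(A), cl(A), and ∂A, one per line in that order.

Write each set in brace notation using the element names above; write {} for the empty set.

int(A) = {}
cl(A)  = {blue}
∂A     = {blue}

U open, U⊆A: {}. int(A) = ⋃ = {}
X∖A={red,green}, int(X∖A)={red,green}, hence cl(A)={blue}
∂A: remove int from cl → {blue}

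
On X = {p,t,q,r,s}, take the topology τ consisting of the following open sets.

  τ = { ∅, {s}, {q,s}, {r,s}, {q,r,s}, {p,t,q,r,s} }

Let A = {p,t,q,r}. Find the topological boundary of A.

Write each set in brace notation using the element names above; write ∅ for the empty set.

{p,t,q,r}

U open, U⊆A: ∅. int(A) = ⋃ = ∅
X∖A={s}, int(X∖A)={s}, hence cl(A)={p,t,q,r}
∂A: remove int from cl → {p,t,q,r}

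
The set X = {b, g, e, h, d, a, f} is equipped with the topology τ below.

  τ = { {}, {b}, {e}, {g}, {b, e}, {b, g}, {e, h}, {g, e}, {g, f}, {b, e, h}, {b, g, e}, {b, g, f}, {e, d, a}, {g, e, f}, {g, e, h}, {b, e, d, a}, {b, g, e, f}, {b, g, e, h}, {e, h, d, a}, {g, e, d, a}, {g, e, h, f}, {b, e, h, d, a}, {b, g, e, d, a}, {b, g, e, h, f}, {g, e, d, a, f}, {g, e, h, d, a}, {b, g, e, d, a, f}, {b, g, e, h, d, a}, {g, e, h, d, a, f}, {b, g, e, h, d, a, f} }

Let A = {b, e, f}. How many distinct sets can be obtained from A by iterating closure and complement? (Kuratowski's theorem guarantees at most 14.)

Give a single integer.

complement {g, h, d, a}; its interior {g}; cl(A) = X∖{g} = {b, e, h, d, a, f}
With k = closure, c = complement:
  1. A     = {b, e, f}
  2. kA    = {b, e, h, d, a, f}
  3. cA    = {g, h, d, a}
  4. ckA   = {g}
  5. kcA   = {g, h, d, a, f}
  6. kckA  = {g, f}
  7. ckcA  = {b, e}
  8. ckckA = {b, e, h, d, a}
k, c of each give nothing new

8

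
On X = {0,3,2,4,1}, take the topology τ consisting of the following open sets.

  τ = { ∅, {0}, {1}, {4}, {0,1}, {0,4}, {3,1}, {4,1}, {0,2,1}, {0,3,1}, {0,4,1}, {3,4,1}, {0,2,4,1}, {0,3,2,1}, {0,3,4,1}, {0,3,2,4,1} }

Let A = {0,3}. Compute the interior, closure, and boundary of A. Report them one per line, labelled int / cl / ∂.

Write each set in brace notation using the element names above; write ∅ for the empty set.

interior: largest open inside A is {0} (from ∅, {0})
cl via duality: int({2,4,1}) = {4,1}, so X∖{4,1} = {0,3,2}
cl∖int = {3,2}

int(A) = {0}
cl(A)  = {0,3,2}
∂A     = {3,2}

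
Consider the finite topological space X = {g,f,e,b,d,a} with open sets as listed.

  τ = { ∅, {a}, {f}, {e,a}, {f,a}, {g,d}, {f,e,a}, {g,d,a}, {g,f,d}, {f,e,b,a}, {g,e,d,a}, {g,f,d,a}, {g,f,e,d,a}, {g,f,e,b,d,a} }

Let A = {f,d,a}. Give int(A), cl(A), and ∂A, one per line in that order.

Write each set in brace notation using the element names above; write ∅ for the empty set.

int(A) = {f,a}
cl(A)  = {g,f,e,b,d,a}
∂A     = {g,e,b,d}

U open, U⊆A: ∅, {f}, {a}, {f,a}. int(A) = ⋃ = {f,a}
X∖A={g,e,b}, int(X∖A)=∅, hence cl(A)={g,f,e,b,d,a}
∂A: remove int from cl → {g,e,b,d}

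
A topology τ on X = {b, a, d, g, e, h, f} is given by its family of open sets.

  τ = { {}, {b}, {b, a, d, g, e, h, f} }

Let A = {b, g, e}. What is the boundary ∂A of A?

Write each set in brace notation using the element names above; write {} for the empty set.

open subsets of A: {}, {b}; so int(A) = {b}
closure: X∖int(X∖A) = X∖{} = {b, a, d, g, e, h, f}
∂A = {b, a, d, g, e, h, f} minus {b} = {a, d, g, e, h, f}

{a, d, g, e, h, f}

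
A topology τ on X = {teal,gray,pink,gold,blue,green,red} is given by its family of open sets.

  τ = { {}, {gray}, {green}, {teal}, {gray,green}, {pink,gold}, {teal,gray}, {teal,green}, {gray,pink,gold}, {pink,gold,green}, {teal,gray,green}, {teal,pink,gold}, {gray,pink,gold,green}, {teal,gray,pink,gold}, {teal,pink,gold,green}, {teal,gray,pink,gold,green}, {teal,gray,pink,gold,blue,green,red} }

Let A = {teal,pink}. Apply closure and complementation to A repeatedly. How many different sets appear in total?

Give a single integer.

10

cl via duality: int({gray,gold,blue,green,red}) = {gray,green}, so X∖{gray,green} = {teal,pink,gold,blue,red}
Write k for closure, c for complement:
  1. A     = {teal,pink}
  2. kA    = {teal,pink,gold,blue,red}
  3. cA    = {gray,gold,blue,green,red}
  4. ckA   = {gray,green}
  5. kcA   = {gray,pink,gold,blue,green,red}
  6. kckA  = {gray,blue,green,red}
  7. ckcA  = {teal}
  8. ckckA = {teal,pink,gold}
  9. kckcA = {teal,blue,red}
  10. ckckcA = {gray,pink,gold,green}
applying k or c yields no new set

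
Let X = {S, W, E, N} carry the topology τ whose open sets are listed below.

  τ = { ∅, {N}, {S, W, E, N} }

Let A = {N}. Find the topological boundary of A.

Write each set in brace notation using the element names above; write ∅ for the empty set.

{S, W, E}

interior: largest open inside A is {N} (from ∅, {N})
cl via duality: int({S, W, E}) = ∅, so X∖∅ = {S, W, E, N}
cl∖int = {S, W, E}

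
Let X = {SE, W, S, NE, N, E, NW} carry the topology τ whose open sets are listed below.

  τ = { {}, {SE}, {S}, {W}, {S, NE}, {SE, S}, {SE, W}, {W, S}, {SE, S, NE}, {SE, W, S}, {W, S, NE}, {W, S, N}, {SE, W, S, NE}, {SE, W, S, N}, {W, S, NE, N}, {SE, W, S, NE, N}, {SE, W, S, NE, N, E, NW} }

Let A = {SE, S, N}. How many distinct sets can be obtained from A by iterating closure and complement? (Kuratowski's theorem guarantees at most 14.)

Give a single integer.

X∖A={W, NE, E, NW}, int(X∖A)={W}, hence cl(A)={SE, S, NE, N, E, NW}
Orbit (k=closure, c=complement):
  1. A     = {SE, S, N}
  2. kA    = {SE, S, NE, N, E, NW}
  3. cA    = {W, NE, E, NW}
  4. ckA   = {W}
  5. kcA   = {W, NE, N, E, NW}
  6. kckA  = {W, N, E, NW}
  7. ckcA  = {SE, S}
  8. ckckA = {SE, S, NE}
(closed under both — stop)

8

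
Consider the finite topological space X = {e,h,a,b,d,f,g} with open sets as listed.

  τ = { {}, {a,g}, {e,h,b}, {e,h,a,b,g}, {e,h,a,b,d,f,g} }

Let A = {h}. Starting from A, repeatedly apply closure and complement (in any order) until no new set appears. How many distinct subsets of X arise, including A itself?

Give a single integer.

8

complement {e,a,b,d,f,g}; its interior {a,g}; cl(A) = X∖{a,g} = {e,h,b,d,f}
With k = closure, c = complement:
  1. A     = {h}
  2. kA    = {e,h,b,d,f}
  3. cA    = {e,a,b,d,f,g}
  4. ckA   = {a,g}
  5. kcA   = {e,h,a,b,d,f,g}
  6. kckA  = {a,d,f,g}
  7. ckcA  = {}
  8. ckckA = {e,h,b}
k, c of each give nothing new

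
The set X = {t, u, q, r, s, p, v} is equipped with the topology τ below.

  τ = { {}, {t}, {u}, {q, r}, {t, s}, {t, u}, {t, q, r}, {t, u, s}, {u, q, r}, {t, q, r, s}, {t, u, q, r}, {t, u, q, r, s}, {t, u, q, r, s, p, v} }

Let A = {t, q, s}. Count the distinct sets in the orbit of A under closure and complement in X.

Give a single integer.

10

closure: X∖int(X∖A) = X∖{u} = {t, q, r, s, p, v}
Let k=closure and c=complement:
  1. A     = {t, q, s}
  2. kA    = {t, q, r, s, p, v}
  3. cA    = {u, r, p, v}
  4. ckA   = {u}
  5. kcA   = {u, q, r, p, v}
  6. kckA  = {u, p, v}
  7. ckcA  = {t, s}
  8. ckckA = {t, q, r, s}
  9. kckcA = {t, s, p, v}
  10. ckckcA = {u, q, r}
— saturated at 10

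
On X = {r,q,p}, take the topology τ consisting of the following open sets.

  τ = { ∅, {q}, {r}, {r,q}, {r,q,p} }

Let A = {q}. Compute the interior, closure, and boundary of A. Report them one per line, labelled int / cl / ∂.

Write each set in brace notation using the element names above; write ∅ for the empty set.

int(A) = {q}
cl(A)  = {q,p}
∂A     = {p}

opens ⊆ A: ∅, {q}; union → int = {q}
complement {r,p}; its interior {r}; cl(A) = X∖{r} = {q,p}
boundary = {q,p} ∖ {q} = {p}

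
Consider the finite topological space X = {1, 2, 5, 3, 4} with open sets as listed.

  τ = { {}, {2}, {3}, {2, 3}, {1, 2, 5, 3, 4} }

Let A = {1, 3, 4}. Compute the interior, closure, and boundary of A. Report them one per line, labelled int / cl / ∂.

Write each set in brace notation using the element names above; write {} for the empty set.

int(A) = {3}
cl(A)  = {1, 5, 3, 4}
∂A     = {1, 5, 4}

U open, U⊆A: {}, {3}. int(A) = ⋃ = {3}
X∖A={2, 5}, int(X∖A)={2}, hence cl(A)={1, 5, 3, 4}
∂A: remove int from cl → {1, 5, 4}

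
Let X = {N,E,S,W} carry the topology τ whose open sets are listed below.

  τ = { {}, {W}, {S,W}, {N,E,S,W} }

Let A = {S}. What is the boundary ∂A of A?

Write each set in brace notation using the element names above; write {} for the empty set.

interior: largest open inside A is {} (from {})
cl via duality: int({N,E,W}) = {W}, so X∖{W} = {N,E,S}
cl∖int = {N,E,S}

{N,E,S}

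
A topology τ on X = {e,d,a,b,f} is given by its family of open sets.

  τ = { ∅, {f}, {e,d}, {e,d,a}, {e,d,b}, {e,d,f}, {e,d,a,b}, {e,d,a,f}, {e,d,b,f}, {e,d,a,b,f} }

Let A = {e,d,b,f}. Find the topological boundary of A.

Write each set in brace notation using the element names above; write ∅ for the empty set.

open subsets of A: ∅, {f}, {e,d}, {e,d,b}, {e,d,f}, {e,d,b,f}; so int(A) = {e,d,b,f}
closure: X∖int(X∖A) = X∖∅ = {e,d,a,b,f}
∂A = {e,d,a,b,f} minus {e,d,b,f} = {a}

{a}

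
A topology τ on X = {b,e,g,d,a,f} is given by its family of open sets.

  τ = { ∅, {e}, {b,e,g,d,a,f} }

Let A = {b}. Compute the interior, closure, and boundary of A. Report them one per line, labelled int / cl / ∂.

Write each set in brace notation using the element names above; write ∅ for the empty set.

U open, U⊆A: ∅. int(A) = ⋃ = ∅
X∖A={e,g,d,a,f}, int(X∖A)={e}, hence cl(A)={b,g,d,a,f}
∂A: remove int from cl → {b,g,d,a,f}

int(A) = ∅
cl(A)  = {b,g,d,a,f}
∂A     = {b,g,d,a,f}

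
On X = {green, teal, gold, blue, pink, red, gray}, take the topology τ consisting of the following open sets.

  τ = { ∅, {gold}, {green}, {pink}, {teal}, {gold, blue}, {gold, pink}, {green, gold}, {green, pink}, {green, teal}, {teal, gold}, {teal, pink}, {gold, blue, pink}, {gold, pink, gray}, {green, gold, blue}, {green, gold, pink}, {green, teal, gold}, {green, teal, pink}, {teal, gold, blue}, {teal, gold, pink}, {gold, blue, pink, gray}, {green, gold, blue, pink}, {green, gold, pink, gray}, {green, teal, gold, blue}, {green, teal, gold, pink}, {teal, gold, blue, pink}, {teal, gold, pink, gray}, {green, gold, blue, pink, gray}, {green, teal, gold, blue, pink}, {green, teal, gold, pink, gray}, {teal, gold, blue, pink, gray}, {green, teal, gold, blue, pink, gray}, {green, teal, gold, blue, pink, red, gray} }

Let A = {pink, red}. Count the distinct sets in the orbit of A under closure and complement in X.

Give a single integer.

closure: X∖int(X∖A) = X∖{green, teal, gold, blue} = {pink, red, gray}
Let k=closure and c=complement:
  1. A     = {pink, red}
  2. kA    = {pink, red, gray}
  3. cA    = {green, teal, gold, blue, gray}
  4. ckA   = {green, teal, gold, blue}
  5. kcA   = {green, teal, gold, blue, red, gray}
  6. ckcA  = {pink}
— saturated at 6

6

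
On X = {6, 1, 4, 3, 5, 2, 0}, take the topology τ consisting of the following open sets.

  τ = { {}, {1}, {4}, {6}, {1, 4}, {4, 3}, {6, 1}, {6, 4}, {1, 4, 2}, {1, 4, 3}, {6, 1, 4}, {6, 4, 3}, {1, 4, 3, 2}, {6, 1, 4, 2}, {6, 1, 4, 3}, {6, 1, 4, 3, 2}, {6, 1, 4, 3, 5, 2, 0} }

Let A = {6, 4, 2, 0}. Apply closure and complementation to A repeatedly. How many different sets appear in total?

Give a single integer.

8

X∖A={1, 3, 5}, int(X∖A)={1}, hence cl(A)={6, 4, 3, 5, 2, 0}
Orbit (k=closure, c=complement):
  1. A     = {6, 4, 2, 0}
  2. kA    = {6, 4, 3, 5, 2, 0}
  3. cA    = {1, 3, 5}
  4. ckA   = {1}
  5. kcA   = {1, 3, 5, 2, 0}
  6. kckA  = {1, 5, 2, 0}
  7. ckcA  = {6, 4}
  8. ckckA = {6, 4, 3}
(closed under both — stop)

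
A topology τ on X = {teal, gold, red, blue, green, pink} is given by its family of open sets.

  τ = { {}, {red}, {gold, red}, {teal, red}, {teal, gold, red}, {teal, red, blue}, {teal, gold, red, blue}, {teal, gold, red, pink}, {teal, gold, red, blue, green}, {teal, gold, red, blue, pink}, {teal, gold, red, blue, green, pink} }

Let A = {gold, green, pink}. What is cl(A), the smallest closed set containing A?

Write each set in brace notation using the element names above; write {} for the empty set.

{gold, green, pink}

closure: X∖int(X∖A) = X∖{teal, red, blue} = {gold, green, pink}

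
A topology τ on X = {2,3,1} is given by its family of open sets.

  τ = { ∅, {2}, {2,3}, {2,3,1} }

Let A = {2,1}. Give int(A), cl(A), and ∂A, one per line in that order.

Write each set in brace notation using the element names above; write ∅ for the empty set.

int(A) = {2}
cl(A)  = {2,3,1}
∂A     = {3,1}

U open, U⊆A: ∅, {2}. int(A) = ⋃ = {2}
X∖A={3}, int(X∖A)=∅, hence cl(A)={2,3,1}
∂A: remove int from cl → {3,1}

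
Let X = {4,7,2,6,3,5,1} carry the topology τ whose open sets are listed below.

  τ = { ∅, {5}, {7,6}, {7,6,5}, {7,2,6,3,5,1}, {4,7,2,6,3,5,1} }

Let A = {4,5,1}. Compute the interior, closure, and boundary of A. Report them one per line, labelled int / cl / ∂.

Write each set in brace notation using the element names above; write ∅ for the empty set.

U open, U⊆A: ∅, {5}. int(A) = ⋃ = {5}
X∖A={7,2,6,3}, int(X∖A)={7,6}, hence cl(A)={4,2,3,5,1}
∂A: remove int from cl → {4,2,3,1}

int(A) = {5}
cl(A)  = {4,2,3,5,1}
∂A     = {4,2,3,1}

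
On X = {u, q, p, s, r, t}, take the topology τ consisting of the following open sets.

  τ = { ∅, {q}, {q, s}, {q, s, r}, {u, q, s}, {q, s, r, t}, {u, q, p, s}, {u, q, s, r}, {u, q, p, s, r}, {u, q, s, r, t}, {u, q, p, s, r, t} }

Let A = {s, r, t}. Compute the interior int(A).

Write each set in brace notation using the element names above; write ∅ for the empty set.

∅

interior: largest open inside A is ∅ (from ∅)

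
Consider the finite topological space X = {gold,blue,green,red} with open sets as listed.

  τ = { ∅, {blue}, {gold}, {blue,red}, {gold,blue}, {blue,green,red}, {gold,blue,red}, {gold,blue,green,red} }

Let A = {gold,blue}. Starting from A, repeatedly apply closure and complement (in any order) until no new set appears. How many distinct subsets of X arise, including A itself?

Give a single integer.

4

X∖A={green,red}, int(X∖A)=∅, hence cl(A)={gold,blue,green,red}
Orbit (k=closure, c=complement):
  1. A     = {gold,blue}
  2. kA    = {gold,blue,green,red}
  3. cA    = {green,red}
  4. ckA   = ∅
(closed under both — stop)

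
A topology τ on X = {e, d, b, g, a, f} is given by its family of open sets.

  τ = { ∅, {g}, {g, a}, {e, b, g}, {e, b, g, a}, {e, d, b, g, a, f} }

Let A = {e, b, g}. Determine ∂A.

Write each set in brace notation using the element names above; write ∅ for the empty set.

U open, U⊆A: ∅, {g}, {e, b, g}. int(A) = ⋃ = {e, b, g}
X∖A={d, a, f}, int(X∖A)=∅, hence cl(A)={e, d, b, g, a, f}
∂A: remove int from cl → {d, a, f}

{d, a, f}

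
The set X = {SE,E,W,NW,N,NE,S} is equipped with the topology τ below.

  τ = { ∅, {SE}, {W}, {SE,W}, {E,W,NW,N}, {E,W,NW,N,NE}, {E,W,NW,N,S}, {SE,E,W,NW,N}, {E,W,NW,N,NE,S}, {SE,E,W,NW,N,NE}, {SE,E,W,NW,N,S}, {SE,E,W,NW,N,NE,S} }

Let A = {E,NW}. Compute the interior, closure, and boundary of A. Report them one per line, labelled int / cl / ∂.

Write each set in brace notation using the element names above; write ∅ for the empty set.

int(A) = ∅
cl(A)  = {E,NW,N,NE,S}
∂A     = {E,NW,N,NE,S}

interior: largest open inside A is ∅ (from ∅)
cl via duality: int({SE,W,N,NE,S}) = {SE,W}, so X∖{SE,W} = {E,NW,N,NE,S}
cl∖int = {E,NW,N,NE,S}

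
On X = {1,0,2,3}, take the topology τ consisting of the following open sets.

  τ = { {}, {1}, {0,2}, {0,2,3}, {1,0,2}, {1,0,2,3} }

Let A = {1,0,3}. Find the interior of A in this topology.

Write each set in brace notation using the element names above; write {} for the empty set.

interior: largest open inside A is {1} (from {}, {1})

{1}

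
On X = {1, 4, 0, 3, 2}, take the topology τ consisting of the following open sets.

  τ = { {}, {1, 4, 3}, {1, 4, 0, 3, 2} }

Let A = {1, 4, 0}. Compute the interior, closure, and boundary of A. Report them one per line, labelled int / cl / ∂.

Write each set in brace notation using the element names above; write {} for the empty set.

U open, U⊆A: {}. int(A) = ⋃ = {}
X∖A={3, 2}, int(X∖A)={}, hence cl(A)={1, 4, 0, 3, 2}
∂A: remove int from cl → {1, 4, 0, 3, 2}

int(A) = {}
cl(A)  = {1, 4, 0, 3, 2}
∂A     = {1, 4, 0, 3, 2}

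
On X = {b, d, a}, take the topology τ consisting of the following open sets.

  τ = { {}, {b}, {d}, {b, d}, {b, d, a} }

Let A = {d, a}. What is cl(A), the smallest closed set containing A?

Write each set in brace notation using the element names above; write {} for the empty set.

cl via duality: int({b}) = {b}, so X∖{b} = {d, a}

{d, a}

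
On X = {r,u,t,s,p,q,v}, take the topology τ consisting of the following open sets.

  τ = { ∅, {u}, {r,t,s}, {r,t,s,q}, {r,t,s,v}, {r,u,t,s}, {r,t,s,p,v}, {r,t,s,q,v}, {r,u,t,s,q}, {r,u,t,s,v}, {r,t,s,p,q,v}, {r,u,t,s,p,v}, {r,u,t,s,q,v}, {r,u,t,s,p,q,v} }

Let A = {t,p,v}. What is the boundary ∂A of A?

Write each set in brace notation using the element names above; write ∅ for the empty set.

U open, U⊆A: ∅. int(A) = ⋃ = ∅
X∖A={r,u,s,q}, int(X∖A)={u}, hence cl(A)={r,t,s,p,q,v}
∂A: remove int from cl → {r,t,s,p,q,v}

{r,t,s,p,q,v}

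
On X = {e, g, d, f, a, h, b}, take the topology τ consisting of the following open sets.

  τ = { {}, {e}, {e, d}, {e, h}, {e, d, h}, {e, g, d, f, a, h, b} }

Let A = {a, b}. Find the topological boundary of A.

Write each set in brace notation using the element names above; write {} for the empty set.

interior: largest open inside A is {} (from {})
cl via duality: int({e, g, d, f, h}) = {e, d, h}, so X∖{e, d, h} = {g, f, a, b}
cl∖int = {g, f, a, b}

{g, f, a, b}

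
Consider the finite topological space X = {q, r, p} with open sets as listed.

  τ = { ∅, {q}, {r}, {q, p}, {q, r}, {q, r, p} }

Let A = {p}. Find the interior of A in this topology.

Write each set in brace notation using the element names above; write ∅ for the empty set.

∅

U open, U⊆A: ∅. int(A) = ⋃ = ∅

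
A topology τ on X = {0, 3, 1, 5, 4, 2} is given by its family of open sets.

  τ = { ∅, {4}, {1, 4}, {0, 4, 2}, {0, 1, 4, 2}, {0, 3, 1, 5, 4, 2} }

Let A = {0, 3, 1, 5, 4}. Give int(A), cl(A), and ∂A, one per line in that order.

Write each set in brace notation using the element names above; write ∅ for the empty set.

opens ⊆ A: ∅, {4}, {1, 4}; union → int = {1, 4}
complement {2}; its interior ∅; cl(A) = X∖∅ = {0, 3, 1, 5, 4, 2}
boundary = {0, 3, 1, 5, 4, 2} ∖ {1, 4} = {0, 3, 5, 2}

int(A) = {1, 4}
cl(A)  = {0, 3, 1, 5, 4, 2}
∂A     = {0, 3, 5, 2}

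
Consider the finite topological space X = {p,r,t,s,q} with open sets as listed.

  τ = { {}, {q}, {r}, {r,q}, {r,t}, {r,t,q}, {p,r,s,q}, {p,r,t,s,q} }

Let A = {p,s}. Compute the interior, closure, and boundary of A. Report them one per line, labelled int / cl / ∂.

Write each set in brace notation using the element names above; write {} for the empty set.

int(A) = {}
cl(A)  = {p,s}
∂A     = {p,s}

interior: largest open inside A is {} (from {})
cl via duality: int({r,t,q}) = {r,t,q}, so X∖{r,t,q} = {p,s}
cl∖int = {p,s}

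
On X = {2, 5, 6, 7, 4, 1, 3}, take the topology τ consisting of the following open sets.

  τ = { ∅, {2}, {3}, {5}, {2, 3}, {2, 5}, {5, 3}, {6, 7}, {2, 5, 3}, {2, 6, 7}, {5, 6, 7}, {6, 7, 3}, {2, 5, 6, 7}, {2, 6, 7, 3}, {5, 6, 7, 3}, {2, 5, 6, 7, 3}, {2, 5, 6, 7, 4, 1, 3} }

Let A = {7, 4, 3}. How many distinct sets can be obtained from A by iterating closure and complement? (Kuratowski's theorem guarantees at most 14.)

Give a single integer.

10

complement {2, 5, 6, 1}; its interior {2, 5}; cl(A) = X∖{2, 5} = {6, 7, 4, 1, 3}
With k = closure, c = complement:
  1. A     = {7, 4, 3}
  2. kA    = {6, 7, 4, 1, 3}
  3. cA    = {2, 5, 6, 1}
  4. ckA   = {2, 5}
  5. kcA   = {2, 5, 6, 7, 4, 1}
  6. kckA  = {2, 5, 4, 1}
  7. ckcA  = {3}
  8. ckckA = {6, 7, 3}
  9. kckcA = {4, 1, 3}
  10. ckckcA = {2, 5, 6, 7}
k, c of each give nothing new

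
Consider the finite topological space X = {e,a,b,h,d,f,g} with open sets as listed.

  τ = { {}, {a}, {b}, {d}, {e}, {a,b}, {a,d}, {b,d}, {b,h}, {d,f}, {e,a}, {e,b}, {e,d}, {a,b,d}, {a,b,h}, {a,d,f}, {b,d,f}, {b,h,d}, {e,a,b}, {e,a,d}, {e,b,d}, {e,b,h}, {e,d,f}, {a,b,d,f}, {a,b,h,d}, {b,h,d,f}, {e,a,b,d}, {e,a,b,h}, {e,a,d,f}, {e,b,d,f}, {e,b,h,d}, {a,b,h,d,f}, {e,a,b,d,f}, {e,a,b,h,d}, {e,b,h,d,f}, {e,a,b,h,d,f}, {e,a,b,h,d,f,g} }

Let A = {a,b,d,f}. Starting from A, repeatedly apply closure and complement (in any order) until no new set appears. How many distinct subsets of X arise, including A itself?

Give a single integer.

6

cl via duality: int({e,h,g}) = {e}, so X∖{e} = {a,b,h,d,f,g}
Write k for closure, c for complement:
  1. A     = {a,b,d,f}
  2. kA    = {a,b,h,d,f,g}
  3. cA    = {e,h,g}
  4. ckA   = {e}
  5. kckA  = {e,g}
  6. ckckA = {a,b,h,d,f}
applying k or c yields no new set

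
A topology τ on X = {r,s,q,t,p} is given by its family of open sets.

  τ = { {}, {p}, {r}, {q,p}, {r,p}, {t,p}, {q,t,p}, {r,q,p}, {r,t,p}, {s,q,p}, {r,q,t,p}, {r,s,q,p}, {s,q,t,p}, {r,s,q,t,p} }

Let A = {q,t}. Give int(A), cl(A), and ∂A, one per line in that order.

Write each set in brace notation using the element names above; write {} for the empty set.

opens ⊆ A: {}; union → int = {}
complement {r,s,p}; its interior {r,p}; cl(A) = X∖{r,p} = {s,q,t}
boundary = {s,q,t} ∖ {} = {s,q,t}

int(A) = {}
cl(A)  = {s,q,t}
∂A     = {s,q,t}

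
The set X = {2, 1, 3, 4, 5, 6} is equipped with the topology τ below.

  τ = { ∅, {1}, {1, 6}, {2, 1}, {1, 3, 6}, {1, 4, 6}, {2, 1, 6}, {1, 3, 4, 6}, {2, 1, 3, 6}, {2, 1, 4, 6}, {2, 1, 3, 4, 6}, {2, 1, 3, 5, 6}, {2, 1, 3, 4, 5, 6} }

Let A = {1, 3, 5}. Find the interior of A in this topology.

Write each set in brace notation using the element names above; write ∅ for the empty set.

opens ⊆ A: ∅, {1}; union → int = {1}

{1}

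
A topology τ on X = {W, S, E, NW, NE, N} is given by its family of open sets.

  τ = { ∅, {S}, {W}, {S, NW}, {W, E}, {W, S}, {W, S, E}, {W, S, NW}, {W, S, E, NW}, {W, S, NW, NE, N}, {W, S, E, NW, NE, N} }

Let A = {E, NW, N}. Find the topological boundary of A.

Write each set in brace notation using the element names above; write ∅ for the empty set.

opens ⊆ A: ∅; union → int = ∅
complement {W, S, NE}; its interior {W, S}; cl(A) = X∖{W, S} = {E, NW, NE, N}
boundary = {E, NW, NE, N} ∖ ∅ = {E, NW, NE, N}

{E, NW, NE, N}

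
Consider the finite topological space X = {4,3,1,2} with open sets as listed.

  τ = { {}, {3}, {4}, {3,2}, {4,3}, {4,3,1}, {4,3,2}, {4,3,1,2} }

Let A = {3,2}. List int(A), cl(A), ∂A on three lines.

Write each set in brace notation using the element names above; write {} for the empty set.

opens ⊆ A: {}, {3}, {3,2}; union → int = {3,2}
complement {4,1}; its interior {4}; cl(A) = X∖{4} = {3,1,2}
boundary = {3,1,2} ∖ {3,2} = {1}

int(A) = {3,2}
cl(A)  = {3,1,2}
∂A     = {1}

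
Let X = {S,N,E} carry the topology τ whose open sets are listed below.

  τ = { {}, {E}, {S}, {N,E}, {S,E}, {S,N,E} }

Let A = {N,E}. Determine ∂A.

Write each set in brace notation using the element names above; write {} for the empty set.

open subsets of A: {}, {E}, {N,E}; so int(A) = {N,E}
closure: X∖int(X∖A) = X∖{S} = {N,E}
∂A = {N,E} minus {N,E} = {}

{}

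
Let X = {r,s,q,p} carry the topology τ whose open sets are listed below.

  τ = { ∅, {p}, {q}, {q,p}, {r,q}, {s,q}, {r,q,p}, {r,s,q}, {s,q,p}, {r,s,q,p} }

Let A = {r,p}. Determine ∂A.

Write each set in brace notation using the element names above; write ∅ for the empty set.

opens ⊆ A: ∅, {p}; union → int = {p}
complement {s,q}; its interior {s,q}; cl(A) = X∖{s,q} = {r,p}
boundary = {r,p} ∖ {p} = {r}

{r}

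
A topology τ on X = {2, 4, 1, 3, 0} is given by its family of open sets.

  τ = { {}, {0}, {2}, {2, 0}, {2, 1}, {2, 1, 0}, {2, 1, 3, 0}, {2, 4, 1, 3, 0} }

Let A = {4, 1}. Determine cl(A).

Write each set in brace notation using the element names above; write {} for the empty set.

complement {2, 3, 0}; its interior {2, 0}; cl(A) = X∖{2, 0} = {4, 1, 3}

{4, 1, 3}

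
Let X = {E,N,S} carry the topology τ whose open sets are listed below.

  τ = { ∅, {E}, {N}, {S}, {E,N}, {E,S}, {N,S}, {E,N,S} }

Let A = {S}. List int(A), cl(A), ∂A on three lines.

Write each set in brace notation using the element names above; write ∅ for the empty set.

int(A) = {S}
cl(A)  = {S}
∂A     = ∅

U open, U⊆A: ∅, {S}. int(A) = ⋃ = {S}
X∖A={E,N}, int(X∖A)={E,N}, hence cl(A)={S}
∂A: remove int from cl → ∅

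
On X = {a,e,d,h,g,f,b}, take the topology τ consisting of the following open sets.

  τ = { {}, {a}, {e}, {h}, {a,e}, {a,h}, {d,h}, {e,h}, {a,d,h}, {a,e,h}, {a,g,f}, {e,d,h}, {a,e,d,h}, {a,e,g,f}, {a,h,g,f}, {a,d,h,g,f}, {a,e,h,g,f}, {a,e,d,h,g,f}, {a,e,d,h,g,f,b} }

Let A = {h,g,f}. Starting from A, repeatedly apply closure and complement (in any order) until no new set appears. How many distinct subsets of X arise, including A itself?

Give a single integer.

X∖A={a,e,d,b}, int(X∖A)={a,e}, hence cl(A)={d,h,g,f,b}
Orbit (k=closure, c=complement):
  1. A     = {h,g,f}
  2. kA    = {d,h,g,f,b}
  3. cA    = {a,e,d,b}
  4. ckA   = {a,e}
  5. kcA   = {a,e,d,g,f,b}
  6. kckA  = {a,e,g,f,b}
  7. ckcA  = {h}
  8. ckckA = {d,h}
  9. kckcA = {d,h,b}
  10. ckckcA = {a,e,g,f}
(closed under both — stop)

10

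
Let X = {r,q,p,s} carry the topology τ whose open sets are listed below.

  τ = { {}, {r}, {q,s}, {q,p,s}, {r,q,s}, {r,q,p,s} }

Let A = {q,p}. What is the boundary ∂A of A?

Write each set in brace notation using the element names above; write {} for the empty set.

{q,p,s}

open subsets of A: {}; so int(A) = {}
closure: X∖int(X∖A) = X∖{r} = {q,p,s}
∂A = {q,p,s} minus {} = {q,p,s}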